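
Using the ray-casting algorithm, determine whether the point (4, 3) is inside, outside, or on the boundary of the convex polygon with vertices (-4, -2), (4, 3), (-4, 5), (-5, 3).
The point (4, 3) lies on the polygon boundary

Boundary check: the query satisfies the collinearity and bounding-box conditions for some polygon edge, so it lies exactly on the boundary.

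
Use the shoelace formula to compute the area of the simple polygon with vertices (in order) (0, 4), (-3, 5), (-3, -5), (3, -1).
Area = 36

Shoelace formula: Area = (1/2) |Σ_i (x_i · y_{i+1} − x_{i+1} · y_i)| (indices mod n). Compute each cross term:
  (0)(5) − (-3)(4) = 12
  (-3)(-5) − (-3)(5) = 30
  (-3)(-1) − (3)(-5) = 18
  (3)(4) − (0)(-1) = 12
Sum = 72, so (signed) Area = 72/2 = 36, |Area| = 36.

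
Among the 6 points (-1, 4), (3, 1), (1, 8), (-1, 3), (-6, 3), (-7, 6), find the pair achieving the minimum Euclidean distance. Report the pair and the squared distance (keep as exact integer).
Pair = ((-1, 4), (-1, 3)); squared distance = 1

Compute all C(6, 2) = 15 pairwise squared distances (x_i − x_j)² + (y_i − y_j)². The minimum is 1, attained by the pair ((-1, 4), (-1, 3)).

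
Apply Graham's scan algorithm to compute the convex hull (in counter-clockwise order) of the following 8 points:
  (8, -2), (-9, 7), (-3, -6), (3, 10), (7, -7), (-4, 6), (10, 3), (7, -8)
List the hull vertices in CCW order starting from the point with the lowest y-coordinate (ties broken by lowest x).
Hull (CCW) = [(7, -8), (10, 3), (3, 10), (-9, 7), (-3, -6)]

Graham scan procedure:
  1. Find the pivot p₀ = point with lowest y (tie → lowest x): (7, -8).
  2. Sort the remaining points by polar angle around p₀.
  3. Walk through sorted points, maintaining a stack; pop the top while the last three entries make a non-left turn (cross product ≤ 0).
  4. Final stack is the convex hull in CCW order: (7, -8), (10, 3), (3, 10), (-9, 7), (-3, -6).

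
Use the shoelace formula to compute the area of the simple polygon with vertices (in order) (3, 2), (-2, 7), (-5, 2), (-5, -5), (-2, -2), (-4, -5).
Area = 50

Shoelace formula: Area = (1/2) |Σ_i (x_i · y_{i+1} − x_{i+1} · y_i)| (indices mod n). Compute each cross term:
  (3)(7) − (-2)(2) = 25
  (-2)(2) − (-5)(7) = 31
  (-5)(-5) − (-5)(2) = 35
  (-5)(-2) − (-2)(-5) = 0
  (-2)(-5) − (-4)(-2) = 2
  (-4)(2) − (3)(-5) = 7
Sum = 100, so (signed) Area = 100/2 = 50, |Area| = 50.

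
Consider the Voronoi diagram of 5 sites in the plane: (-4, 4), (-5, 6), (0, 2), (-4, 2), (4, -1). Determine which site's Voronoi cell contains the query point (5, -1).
Nearest site = (4, -1)

The Voronoi cell of site s contains exactly those query points closer to s than to any other site. Compute squared distances from q = (5, -1) to each site:
  (4 − 5)² + (-1 − -1)² = 1
  (0 − 5)² + (2 − -1)² = 34
  (-4 − 5)² + (2 − -1)² = 90
  (-4 − 5)² + (4 − -1)² = 106
  (-5 − 5)² + (6 − -1)² = 149
Minimum is attained by (4, -1), so q lies in its Voronoi cell.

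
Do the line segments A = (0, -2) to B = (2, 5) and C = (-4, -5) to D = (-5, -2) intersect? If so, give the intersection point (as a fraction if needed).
No (intersection of containing lines falls outside at least one segment)

Parametrize and solve: t = -15/13, s = -22/13. At least one of these is outside [0, 1], so the segments do not intersect.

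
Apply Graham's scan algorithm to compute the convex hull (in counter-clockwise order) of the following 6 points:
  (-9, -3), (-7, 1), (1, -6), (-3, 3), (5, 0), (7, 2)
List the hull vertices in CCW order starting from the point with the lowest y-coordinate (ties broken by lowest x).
Hull (CCW) = [(1, -6), (7, 2), (-3, 3), (-7, 1), (-9, -3)]

Graham scan procedure:
  1. Find the pivot p₀ = point with lowest y (tie → lowest x): (1, -6).
  2. Sort the remaining points by polar angle around p₀.
  3. Walk through sorted points, maintaining a stack; pop the top while the last three entries make a non-left turn (cross product ≤ 0).
  4. Final stack is the convex hull in CCW order: (1, -6), (7, 2), (-3, 3), (-7, 1), (-9, -3).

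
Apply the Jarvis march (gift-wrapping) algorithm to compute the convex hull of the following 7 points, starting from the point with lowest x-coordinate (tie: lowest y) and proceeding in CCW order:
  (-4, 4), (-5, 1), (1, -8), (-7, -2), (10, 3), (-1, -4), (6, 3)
Hull (CCW) = [(-7, -2), (1, -8), (10, 3), (-4, 4)]

Jarvis march: at each step, from the current hull vertex p, select the next vertex q as the point such that every other point lies strictly to the left of (or on) the directed line p → q. (Equivalently: for every other point r, the cross product (q − p) × (r − p) ≥ 0.)
Starting point (lowest x, tie lowest y): (-7, -2). Wrap until returning to start. Resulting hull: (-7, -2), (1, -8), (10, 3), (-4, 4).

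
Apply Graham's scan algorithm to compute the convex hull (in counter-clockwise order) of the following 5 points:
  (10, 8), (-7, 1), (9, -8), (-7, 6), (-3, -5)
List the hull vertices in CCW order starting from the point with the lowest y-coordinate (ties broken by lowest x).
Hull (CCW) = [(9, -8), (10, 8), (-7, 6), (-7, 1), (-3, -5)]

Graham scan procedure:
  1. Find the pivot p₀ = point with lowest y (tie → lowest x): (9, -8).
  2. Sort the remaining points by polar angle around p₀.
  3. Walk through sorted points, maintaining a stack; pop the top while the last three entries make a non-left turn (cross product ≤ 0).
  4. Final stack is the convex hull in CCW order: (9, -8), (10, 8), (-7, 6), (-7, 1), (-3, -5).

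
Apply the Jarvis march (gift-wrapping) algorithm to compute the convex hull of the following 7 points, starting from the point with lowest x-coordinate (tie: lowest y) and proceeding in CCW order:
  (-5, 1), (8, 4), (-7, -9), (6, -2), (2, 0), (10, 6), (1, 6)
Hull (CCW) = [(-7, -9), (6, -2), (10, 6), (1, 6), (-5, 1)]

Jarvis march: at each step, from the current hull vertex p, select the next vertex q as the point such that every other point lies strictly to the left of (or on) the directed line p → q. (Equivalently: for every other point r, the cross product (q − p) × (r − p) ≥ 0.)
Starting point (lowest x, tie lowest y): (-7, -9). Wrap until returning to start. Resulting hull: (-7, -9), (6, -2), (10, 6), (1, 6), (-5, 1).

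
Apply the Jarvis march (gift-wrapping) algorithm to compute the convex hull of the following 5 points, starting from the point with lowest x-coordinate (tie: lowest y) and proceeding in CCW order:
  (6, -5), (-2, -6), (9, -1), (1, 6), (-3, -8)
Hull (CCW) = [(-3, -8), (6, -5), (9, -1), (1, 6)]

Jarvis march: at each step, from the current hull vertex p, select the next vertex q as the point such that every other point lies strictly to the left of (or on) the directed line p → q. (Equivalently: for every other point r, the cross product (q − p) × (r − p) ≥ 0.)
Starting point (lowest x, tie lowest y): (-3, -8). Wrap until returning to start. Resulting hull: (-3, -8), (6, -5), (9, -1), (1, 6).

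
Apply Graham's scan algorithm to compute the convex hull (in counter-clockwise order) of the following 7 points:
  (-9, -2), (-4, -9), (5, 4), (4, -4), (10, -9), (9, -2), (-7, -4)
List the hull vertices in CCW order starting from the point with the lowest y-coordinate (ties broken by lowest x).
Hull (CCW) = [(-4, -9), (10, -9), (9, -2), (5, 4), (-9, -2)]

Graham scan procedure:
  1. Find the pivot p₀ = point with lowest y (tie → lowest x): (-4, -9).
  2. Sort the remaining points by polar angle around p₀.
  3. Walk through sorted points, maintaining a stack; pop the top while the last three entries make a non-left turn (cross product ≤ 0).
  4. Final stack is the convex hull in CCW order: (-4, -9), (10, -9), (9, -2), (5, 4), (-9, -2).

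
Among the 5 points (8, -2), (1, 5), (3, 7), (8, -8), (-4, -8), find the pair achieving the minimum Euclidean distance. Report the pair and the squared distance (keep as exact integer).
Pair = ((1, 5), (3, 7)); squared distance = 8

Compute all C(5, 2) = 10 pairwise squared distances (x_i − x_j)² + (y_i − y_j)². The minimum is 8, attained by the pair ((1, 5), (3, 7)).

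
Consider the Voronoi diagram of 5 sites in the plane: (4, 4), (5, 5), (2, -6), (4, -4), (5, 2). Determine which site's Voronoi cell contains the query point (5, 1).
Nearest site = (5, 2)

The Voronoi cell of site s contains exactly those query points closer to s than to any other site. Compute squared distances from q = (5, 1) to each site:
  (5 − 5)² + (2 − 1)² = 1
  (4 − 5)² + (4 − 1)² = 10
  (5 − 5)² + (5 − 1)² = 16
  (4 − 5)² + (-4 − 1)² = 26
  (2 − 5)² + (-6 − 1)² = 58
Minimum is attained by (5, 2), so q lies in its Voronoi cell.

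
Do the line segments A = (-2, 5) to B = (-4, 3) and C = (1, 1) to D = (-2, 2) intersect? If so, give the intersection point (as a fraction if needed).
No (intersection of containing lines falls outside at least one segment)

Parametrize and solve: t = 9/8, s = 7/4. At least one of these is outside [0, 1], so the segments do not intersect.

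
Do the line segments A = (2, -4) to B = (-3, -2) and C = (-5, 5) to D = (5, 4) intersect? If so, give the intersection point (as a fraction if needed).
No (intersection of containing lines falls outside at least one segment)

Parametrize and solve: t = 83/15, s = -31/15. At least one of these is outside [0, 1], so the segments do not intersect.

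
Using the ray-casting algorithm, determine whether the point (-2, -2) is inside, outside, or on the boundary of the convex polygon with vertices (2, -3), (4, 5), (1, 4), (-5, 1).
The point (-2, -2) lies strictly outside the polygon

Cast a horizontal ray to the right from the query point and count how many polygon edges it crosses (each edge strictly once or zero times, handled with the usual half-open convention). 
Parity of crossings → even ⇒ outside.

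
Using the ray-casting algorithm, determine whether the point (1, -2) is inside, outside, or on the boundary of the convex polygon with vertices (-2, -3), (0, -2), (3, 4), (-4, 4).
The point (1, -2) lies strictly outside the polygon

Cast a horizontal ray to the right from the query point and count how many polygon edges it crosses (each edge strictly once or zero times, handled with the usual half-open convention). 
Parity of crossings → even ⇒ outside.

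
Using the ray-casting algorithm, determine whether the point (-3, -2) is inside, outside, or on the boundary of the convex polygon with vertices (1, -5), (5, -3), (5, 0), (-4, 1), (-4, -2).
The point (-3, -2) lies strictly inside the polygon

Cast a horizontal ray to the right from the query point and count how many polygon edges it crosses (each edge strictly once or zero times, handled with the usual half-open convention). 
Parity of crossings → odd ⇒ inside.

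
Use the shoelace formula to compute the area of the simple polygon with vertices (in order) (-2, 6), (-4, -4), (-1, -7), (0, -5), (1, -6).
Area = 30

Shoelace formula: Area = (1/2) |Σ_i (x_i · y_{i+1} − x_{i+1} · y_i)| (indices mod n). Compute each cross term:
  (-2)(-4) − (-4)(6) = 32
  (-4)(-7) − (-1)(-4) = 24
  (-1)(-5) − (0)(-7) = 5
  (0)(-6) − (1)(-5) = 5
  (1)(6) − (-2)(-6) = -6
Sum = 60, so (signed) Area = 60/2 = 30, |Area| = 30.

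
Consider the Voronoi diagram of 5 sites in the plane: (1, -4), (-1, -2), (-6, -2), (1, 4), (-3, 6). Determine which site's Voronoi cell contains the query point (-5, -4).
Nearest site = (-6, -2)

The Voronoi cell of site s contains exactly those query points closer to s than to any other site. Compute squared distances from q = (-5, -4) to each site:
  (-6 − -5)² + (-2 − -4)² = 5
  (-1 − -5)² + (-2 − -4)² = 20
  (1 − -5)² + (-4 − -4)² = 36
  (1 − -5)² + (4 − -4)² = 100
  (-3 − -5)² + (6 − -4)² = 104
Minimum is attained by (-6, -2), so q lies in its Voronoi cell.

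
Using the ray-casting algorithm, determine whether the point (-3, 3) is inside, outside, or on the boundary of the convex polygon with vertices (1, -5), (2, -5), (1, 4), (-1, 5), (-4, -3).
The point (-3, 3) lies strictly outside the polygon

Cast a horizontal ray to the right from the query point and count how many polygon edges it crosses (each edge strictly once or zero times, handled with the usual half-open convention). 
Parity of crossings → even ⇒ outside.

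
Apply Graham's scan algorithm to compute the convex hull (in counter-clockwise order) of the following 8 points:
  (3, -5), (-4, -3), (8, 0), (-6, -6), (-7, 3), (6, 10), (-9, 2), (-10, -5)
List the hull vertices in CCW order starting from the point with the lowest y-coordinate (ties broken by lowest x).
Hull (CCW) = [(-6, -6), (3, -5), (8, 0), (6, 10), (-9, 2), (-10, -5)]

Graham scan procedure:
  1. Find the pivot p₀ = point with lowest y (tie → lowest x): (-6, -6).
  2. Sort the remaining points by polar angle around p₀.
  3. Walk through sorted points, maintaining a stack; pop the top while the last three entries make a non-left turn (cross product ≤ 0).
  4. Final stack is the convex hull in CCW order: (-6, -6), (3, -5), (8, 0), (6, 10), (-9, 2), (-10, -5).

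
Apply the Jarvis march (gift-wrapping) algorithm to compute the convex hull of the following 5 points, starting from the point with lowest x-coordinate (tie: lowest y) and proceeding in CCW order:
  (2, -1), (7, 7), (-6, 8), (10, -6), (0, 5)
Hull (CCW) = [(-6, 8), (2, -1), (10, -6), (7, 7)]

Jarvis march: at each step, from the current hull vertex p, select the next vertex q as the point such that every other point lies strictly to the left of (or on) the directed line p → q. (Equivalently: for every other point r, the cross product (q − p) × (r − p) ≥ 0.)
Starting point (lowest x, tie lowest y): (-6, 8). Wrap until returning to start. Resulting hull: (-6, 8), (2, -1), (10, -6), (7, 7).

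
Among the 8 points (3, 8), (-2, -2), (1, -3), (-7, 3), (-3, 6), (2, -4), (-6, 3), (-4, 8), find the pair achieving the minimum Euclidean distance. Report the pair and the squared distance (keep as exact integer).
Pair = ((-7, 3), (-6, 3)); squared distance = 1

Compute all C(8, 2) = 28 pairwise squared distances (x_i − x_j)² + (y_i − y_j)². The minimum is 1, attained by the pair ((-7, 3), (-6, 3)).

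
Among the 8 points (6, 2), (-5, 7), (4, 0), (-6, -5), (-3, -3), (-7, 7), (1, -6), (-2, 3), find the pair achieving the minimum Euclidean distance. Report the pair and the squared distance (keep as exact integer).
Pair = ((-5, 7), (-7, 7)); squared distance = 4

Compute all C(8, 2) = 28 pairwise squared distances (x_i − x_j)² + (y_i − y_j)². The minimum is 4, attained by the pair ((-5, 7), (-7, 7)).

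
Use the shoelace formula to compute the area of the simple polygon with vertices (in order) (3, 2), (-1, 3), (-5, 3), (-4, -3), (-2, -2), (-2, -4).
Area = 32

Shoelace formula: Area = (1/2) |Σ_i (x_i · y_{i+1} − x_{i+1} · y_i)| (indices mod n). Compute each cross term:
  (3)(3) − (-1)(2) = 11
  (-1)(3) − (-5)(3) = 12
  (-5)(-3) − (-4)(3) = 27
  (-4)(-2) − (-2)(-3) = 2
  (-2)(-4) − (-2)(-2) = 4
  (-2)(2) − (3)(-4) = 8
Sum = 64, so (signed) Area = 64/2 = 32, |Area| = 32.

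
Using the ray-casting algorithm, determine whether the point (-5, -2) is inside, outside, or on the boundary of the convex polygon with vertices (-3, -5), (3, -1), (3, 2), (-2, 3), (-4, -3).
The point (-5, -2) lies strictly outside the polygon

Cast a horizontal ray to the right from the query point and count how many polygon edges it crosses (each edge strictly once or zero times, handled with the usual half-open convention). 
Parity of crossings → even ⇒ outside.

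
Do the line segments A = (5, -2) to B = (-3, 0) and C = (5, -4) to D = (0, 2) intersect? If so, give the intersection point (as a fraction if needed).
Yes; intersection at (55/19, -28/19) (t = 5/19 on AB, s = 8/19 on CD)

Parametrize AB as A + t(B − A) = (5 + -8 t, -2 + 2 t) and CD as C + s(D − C) = (5 + -5 s, -4 + 6 s). Solve the linear system for (t, s). Determinant = 38 ≠ 0, so a unique intersection of the containing lines exists. Solution: t = 5/19, s = 8/19 — both in [0, 1], so the segments cross. Intersection point: (55/19, -28/19).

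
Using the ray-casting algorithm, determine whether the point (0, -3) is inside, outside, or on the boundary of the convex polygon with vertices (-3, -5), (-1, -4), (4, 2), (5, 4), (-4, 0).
The point (0, -3) lies strictly outside the polygon

Cast a horizontal ray to the right from the query point and count how many polygon edges it crosses (each edge strictly once or zero times, handled with the usual half-open convention). 
Parity of crossings → even ⇒ outside.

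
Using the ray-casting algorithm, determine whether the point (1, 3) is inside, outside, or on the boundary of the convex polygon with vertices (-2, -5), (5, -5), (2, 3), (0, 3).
The point (1, 3) lies on the polygon boundary

Boundary check: the query satisfies the collinearity and bounding-box conditions for some polygon edge, so it lies exactly on the boundary.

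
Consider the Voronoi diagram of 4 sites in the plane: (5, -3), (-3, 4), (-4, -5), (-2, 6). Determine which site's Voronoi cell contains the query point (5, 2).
Nearest site = (5, -3)

The Voronoi cell of site s contains exactly those query points closer to s than to any other site. Compute squared distances from q = (5, 2) to each site:
  (5 − 5)² + (-3 − 2)² = 25
  (-2 − 5)² + (6 − 2)² = 65
  (-3 − 5)² + (4 − 2)² = 68
  (-4 − 5)² + (-5 − 2)² = 130
Minimum is attained by (5, -3), so q lies in its Voronoi cell.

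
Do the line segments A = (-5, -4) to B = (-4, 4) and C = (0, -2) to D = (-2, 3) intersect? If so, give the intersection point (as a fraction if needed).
No (intersection of containing lines falls outside at least one segment)

Parametrize and solve: t = 29/21, s = 38/21. At least one of these is outside [0, 1], so the segments do not intersect.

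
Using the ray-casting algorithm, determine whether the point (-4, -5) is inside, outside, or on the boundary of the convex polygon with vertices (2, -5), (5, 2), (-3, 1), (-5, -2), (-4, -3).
The point (-4, -5) lies strictly outside the polygon

Cast a horizontal ray to the right from the query point and count how many polygon edges it crosses (each edge strictly once or zero times, handled with the usual half-open convention). 
Parity of crossings → even ⇒ outside.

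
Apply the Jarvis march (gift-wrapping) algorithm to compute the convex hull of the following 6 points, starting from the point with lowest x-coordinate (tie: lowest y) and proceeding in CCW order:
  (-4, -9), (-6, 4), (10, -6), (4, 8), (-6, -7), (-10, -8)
Hull (CCW) = [(-10, -8), (-4, -9), (10, -6), (4, 8), (-6, 4)]

Jarvis march: at each step, from the current hull vertex p, select the next vertex q as the point such that every other point lies strictly to the left of (or on) the directed line p → q. (Equivalently: for every other point r, the cross product (q − p) × (r − p) ≥ 0.)
Starting point (lowest x, tie lowest y): (-10, -8). Wrap until returning to start. Resulting hull: (-10, -8), (-4, -9), (10, -6), (4, 8), (-6, 4).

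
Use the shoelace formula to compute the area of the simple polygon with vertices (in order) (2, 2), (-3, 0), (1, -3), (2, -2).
Area = 27/2

Shoelace formula: Area = (1/2) |Σ_i (x_i · y_{i+1} − x_{i+1} · y_i)| (indices mod n). Compute each cross term:
  (2)(0) − (-3)(2) = 6
  (-3)(-3) − (1)(0) = 9
  (1)(-2) − (2)(-3) = 4
  (2)(2) − (2)(-2) = 8
Sum = 27, so (signed) Area = 27/2 = 27/2, |Area| = 27/2.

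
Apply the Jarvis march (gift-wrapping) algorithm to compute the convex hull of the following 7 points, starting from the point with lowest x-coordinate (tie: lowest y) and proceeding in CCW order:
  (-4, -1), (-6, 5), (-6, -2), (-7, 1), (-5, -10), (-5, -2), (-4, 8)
Hull (CCW) = [(-7, 1), (-5, -10), (-4, -1), (-4, 8), (-6, 5)]

Jarvis march: at each step, from the current hull vertex p, select the next vertex q as the point such that every other point lies strictly to the left of (or on) the directed line p → q. (Equivalently: for every other point r, the cross product (q − p) × (r − p) ≥ 0.)
Starting point (lowest x, tie lowest y): (-7, 1). Wrap until returning to start. Resulting hull: (-7, 1), (-5, -10), (-4, -1), (-4, 8), (-6, 5).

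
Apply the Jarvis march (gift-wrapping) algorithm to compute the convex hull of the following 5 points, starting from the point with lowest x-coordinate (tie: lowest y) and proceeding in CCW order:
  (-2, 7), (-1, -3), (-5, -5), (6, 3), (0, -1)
Hull (CCW) = [(-5, -5), (-1, -3), (6, 3), (-2, 7)]

Jarvis march: at each step, from the current hull vertex p, select the next vertex q as the point such that every other point lies strictly to the left of (or on) the directed line p → q. (Equivalently: for every other point r, the cross product (q − p) × (r − p) ≥ 0.)
Starting point (lowest x, tie lowest y): (-5, -5). Wrap until returning to start. Resulting hull: (-5, -5), (-1, -3), (6, 3), (-2, 7).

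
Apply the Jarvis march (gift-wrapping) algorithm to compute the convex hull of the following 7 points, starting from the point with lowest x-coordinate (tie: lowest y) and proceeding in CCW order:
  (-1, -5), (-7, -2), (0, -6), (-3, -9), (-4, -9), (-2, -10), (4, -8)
Hull (CCW) = [(-7, -2), (-4, -9), (-2, -10), (4, -8), (-1, -5)]

Jarvis march: at each step, from the current hull vertex p, select the next vertex q as the point such that every other point lies strictly to the left of (or on) the directed line p → q. (Equivalently: for every other point r, the cross product (q − p) × (r − p) ≥ 0.)
Starting point (lowest x, tie lowest y): (-7, -2). Wrap until returning to start. Resulting hull: (-7, -2), (-4, -9), (-2, -10), (4, -8), (-1, -5).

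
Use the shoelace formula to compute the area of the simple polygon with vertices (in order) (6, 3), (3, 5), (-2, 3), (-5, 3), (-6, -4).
Area = 93/2

Shoelace formula: Area = (1/2) |Σ_i (x_i · y_{i+1} − x_{i+1} · y_i)| (indices mod n). Compute each cross term:
  (6)(5) − (3)(3) = 21
  (3)(3) − (-2)(5) = 19
  (-2)(3) − (-5)(3) = 9
  (-5)(-4) − (-6)(3) = 38
  (-6)(3) − (6)(-4) = 6
Sum = 93, so (signed) Area = 93/2 = 93/2, |Area| = 93/2.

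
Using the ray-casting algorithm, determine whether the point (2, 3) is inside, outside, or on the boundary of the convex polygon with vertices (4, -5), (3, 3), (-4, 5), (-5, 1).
The point (2, 3) lies strictly inside the polygon

Cast a horizontal ray to the right from the query point and count how many polygon edges it crosses (each edge strictly once or zero times, handled with the usual half-open convention). 
Parity of crossings → odd ⇒ inside.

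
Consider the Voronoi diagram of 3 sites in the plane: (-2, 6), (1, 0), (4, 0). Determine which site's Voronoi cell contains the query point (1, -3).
Nearest site = (1, 0)

The Voronoi cell of site s contains exactly those query points closer to s than to any other site. Compute squared distances from q = (1, -3) to each site:
  (1 − 1)² + (0 − -3)² = 9
  (4 − 1)² + (0 − -3)² = 18
  (-2 − 1)² + (6 − -3)² = 90
Minimum is attained by (1, 0), so q lies in its Voronoi cell.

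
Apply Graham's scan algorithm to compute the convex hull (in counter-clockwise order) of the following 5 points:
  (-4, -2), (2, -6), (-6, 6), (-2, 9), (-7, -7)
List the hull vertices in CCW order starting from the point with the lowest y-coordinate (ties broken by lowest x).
Hull (CCW) = [(-7, -7), (2, -6), (-2, 9), (-6, 6)]

Graham scan procedure:
  1. Find the pivot p₀ = point with lowest y (tie → lowest x): (-7, -7).
  2. Sort the remaining points by polar angle around p₀.
  3. Walk through sorted points, maintaining a stack; pop the top while the last three entries make a non-left turn (cross product ≤ 0).
  4. Final stack is the convex hull in CCW order: (-7, -7), (2, -6), (-2, 9), (-6, 6).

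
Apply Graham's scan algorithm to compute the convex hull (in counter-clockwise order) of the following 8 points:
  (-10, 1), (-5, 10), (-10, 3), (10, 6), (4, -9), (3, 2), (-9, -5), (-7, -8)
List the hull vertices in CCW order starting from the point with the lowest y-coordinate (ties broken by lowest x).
Hull (CCW) = [(4, -9), (10, 6), (-5, 10), (-10, 3), (-10, 1), (-9, -5), (-7, -8)]

Graham scan procedure:
  1. Find the pivot p₀ = point with lowest y (tie → lowest x): (4, -9).
  2. Sort the remaining points by polar angle around p₀.
  3. Walk through sorted points, maintaining a stack; pop the top while the last three entries make a non-left turn (cross product ≤ 0).
  4. Final stack is the convex hull in CCW order: (4, -9), (10, 6), (-5, 10), (-10, 3), (-10, 1), (-9, -5), (-7, -8).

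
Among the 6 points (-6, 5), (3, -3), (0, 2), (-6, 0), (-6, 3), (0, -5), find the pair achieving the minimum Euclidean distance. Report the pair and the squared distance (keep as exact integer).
Pair = ((-6, 5), (-6, 3)); squared distance = 4

Compute all C(6, 2) = 15 pairwise squared distances (x_i − x_j)² + (y_i − y_j)². The minimum is 4, attained by the pair ((-6, 5), (-6, 3)).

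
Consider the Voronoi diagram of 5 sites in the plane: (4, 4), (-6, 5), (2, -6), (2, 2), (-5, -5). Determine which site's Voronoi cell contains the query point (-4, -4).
Nearest site = (-5, -5)

The Voronoi cell of site s contains exactly those query points closer to s than to any other site. Compute squared distances from q = (-4, -4) to each site:
  (-5 − -4)² + (-5 − -4)² = 2
  (2 − -4)² + (-6 − -4)² = 40
  (2 − -4)² + (2 − -4)² = 72
  (-6 − -4)² + (5 − -4)² = 85
  (4 − -4)² + (4 − -4)² = 128
Minimum is attained by (-5, -5), so q lies in its Voronoi cell.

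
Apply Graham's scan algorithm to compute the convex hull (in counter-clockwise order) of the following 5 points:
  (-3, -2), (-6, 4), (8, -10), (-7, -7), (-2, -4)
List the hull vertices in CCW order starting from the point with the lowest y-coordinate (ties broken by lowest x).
Hull (CCW) = [(8, -10), (-6, 4), (-7, -7)]

Graham scan procedure:
  1. Find the pivot p₀ = point with lowest y (tie → lowest x): (8, -10).
  2. Sort the remaining points by polar angle around p₀.
  3. Walk through sorted points, maintaining a stack; pop the top while the last three entries make a non-left turn (cross product ≤ 0).
  4. Final stack is the convex hull in CCW order: (8, -10), (-6, 4), (-7, -7).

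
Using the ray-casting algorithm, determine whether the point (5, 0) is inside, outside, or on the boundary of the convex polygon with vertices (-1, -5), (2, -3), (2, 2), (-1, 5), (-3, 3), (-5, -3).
The point (5, 0) lies strictly outside the polygon

Cast a horizontal ray to the right from the query point and count how many polygon edges it crosses (each edge strictly once or zero times, handled with the usual half-open convention). 
Parity of crossings → even ⇒ outside.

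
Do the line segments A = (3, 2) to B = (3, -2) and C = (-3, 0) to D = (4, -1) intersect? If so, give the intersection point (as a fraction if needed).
Yes; intersection at (3, -6/7) (t = 5/7 on AB, s = 6/7 on CD)

Parametrize AB as A + t(B − A) = (3 + 0 t, 2 + -4 t) and CD as C + s(D − C) = (-3 + 7 s, 0 + -1 s). Solve the linear system for (t, s). Determinant = -28 ≠ 0, so a unique intersection of the containing lines exists. Solution: t = 5/7, s = 6/7 — both in [0, 1], so the segments cross. Intersection point: (3, -6/7).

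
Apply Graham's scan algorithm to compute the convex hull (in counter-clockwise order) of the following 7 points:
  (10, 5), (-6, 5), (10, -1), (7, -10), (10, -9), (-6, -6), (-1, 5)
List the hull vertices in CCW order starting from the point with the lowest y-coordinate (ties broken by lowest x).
Hull (CCW) = [(7, -10), (10, -9), (10, 5), (-6, 5), (-6, -6)]

Graham scan procedure:
  1. Find the pivot p₀ = point with lowest y (tie → lowest x): (7, -10).
  2. Sort the remaining points by polar angle around p₀.
  3. Walk through sorted points, maintaining a stack; pop the top while the last three entries make a non-left turn (cross product ≤ 0).
  4. Final stack is the convex hull in CCW order: (7, -10), (10, -9), (10, 5), (-6, 5), (-6, -6).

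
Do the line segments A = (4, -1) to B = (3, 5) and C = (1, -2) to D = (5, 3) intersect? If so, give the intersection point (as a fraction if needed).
Yes; intersection at (105/29, 37/29) (t = 11/29 on AB, s = 19/29 on CD)

Parametrize AB as A + t(B − A) = (4 + -1 t, -1 + 6 t) and CD as C + s(D − C) = (1 + 4 s, -2 + 5 s). Solve the linear system for (t, s). Determinant = 29 ≠ 0, so a unique intersection of the containing lines exists. Solution: t = 11/29, s = 19/29 — both in [0, 1], so the segments cross. Intersection point: (105/29, 37/29).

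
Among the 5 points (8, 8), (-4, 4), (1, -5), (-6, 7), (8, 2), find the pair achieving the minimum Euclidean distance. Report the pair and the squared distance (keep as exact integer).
Pair = ((-4, 4), (-6, 7)); squared distance = 13

Compute all C(5, 2) = 10 pairwise squared distances (x_i − x_j)² + (y_i − y_j)². The minimum is 13, attained by the pair ((-4, 4), (-6, 7)).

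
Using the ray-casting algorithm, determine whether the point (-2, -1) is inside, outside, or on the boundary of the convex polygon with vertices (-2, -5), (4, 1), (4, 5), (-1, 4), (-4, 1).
The point (-2, -1) lies strictly inside the polygon

Cast a horizontal ray to the right from the query point and count how many polygon edges it crosses (each edge strictly once or zero times, handled with the usual half-open convention). 
Parity of crossings → odd ⇒ inside.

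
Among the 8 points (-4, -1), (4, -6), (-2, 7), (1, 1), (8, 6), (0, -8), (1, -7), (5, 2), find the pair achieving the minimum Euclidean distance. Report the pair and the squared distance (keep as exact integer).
Pair = ((0, -8), (1, -7)); squared distance = 2

Compute all C(8, 2) = 28 pairwise squared distances (x_i − x_j)² + (y_i − y_j)². The minimum is 2, attained by the pair ((0, -8), (1, -7)).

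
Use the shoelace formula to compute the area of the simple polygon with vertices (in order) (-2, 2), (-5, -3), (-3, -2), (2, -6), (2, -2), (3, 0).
Area = 59/2

Shoelace formula: Area = (1/2) |Σ_i (x_i · y_{i+1} − x_{i+1} · y_i)| (indices mod n). Compute each cross term:
  (-2)(-3) − (-5)(2) = 16
  (-5)(-2) − (-3)(-3) = 1
  (-3)(-6) − (2)(-2) = 22
  (2)(-2) − (2)(-6) = 8
  (2)(0) − (3)(-2) = 6
  (3)(2) − (-2)(0) = 6
Sum = 59, so (signed) Area = 59/2 = 59/2, |Area| = 59/2.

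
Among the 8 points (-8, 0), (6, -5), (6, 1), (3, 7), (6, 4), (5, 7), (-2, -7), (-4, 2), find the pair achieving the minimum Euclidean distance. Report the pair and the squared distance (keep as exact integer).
Pair = ((3, 7), (5, 7)); squared distance = 4

Compute all C(8, 2) = 28 pairwise squared distances (x_i − x_j)² + (y_i − y_j)². The minimum is 4, attained by the pair ((3, 7), (5, 7)).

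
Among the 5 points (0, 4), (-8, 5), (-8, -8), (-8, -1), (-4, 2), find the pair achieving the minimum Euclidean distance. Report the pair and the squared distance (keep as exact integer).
Pair = ((0, 4), (-4, 2)); squared distance = 20

Compute all C(5, 2) = 10 pairwise squared distances (x_i − x_j)² + (y_i − y_j)². The minimum is 20, attained by the pair ((0, 4), (-4, 2)).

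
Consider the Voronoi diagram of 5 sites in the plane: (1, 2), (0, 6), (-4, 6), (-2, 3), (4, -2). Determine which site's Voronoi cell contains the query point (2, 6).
Nearest site = (0, 6)

The Voronoi cell of site s contains exactly those query points closer to s than to any other site. Compute squared distances from q = (2, 6) to each site:
  (0 − 2)² + (6 − 6)² = 4
  (1 − 2)² + (2 − 6)² = 17
  (-2 − 2)² + (3 − 6)² = 25
  (-4 − 2)² + (6 − 6)² = 36
  (4 − 2)² + (-2 − 6)² = 68
Minimum is attained by (0, 6), so q lies in its Voronoi cell.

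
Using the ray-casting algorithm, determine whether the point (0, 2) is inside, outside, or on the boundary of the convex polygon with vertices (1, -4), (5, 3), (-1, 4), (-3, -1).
The point (0, 2) lies strictly inside the polygon

Cast a horizontal ray to the right from the query point and count how many polygon edges it crosses (each edge strictly once or zero times, handled with the usual half-open convention). 
Parity of crossings → odd ⇒ inside.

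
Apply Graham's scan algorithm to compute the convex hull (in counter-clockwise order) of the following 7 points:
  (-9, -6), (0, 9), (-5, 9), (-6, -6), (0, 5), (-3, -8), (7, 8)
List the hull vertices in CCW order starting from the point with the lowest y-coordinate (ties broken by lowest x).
Hull (CCW) = [(-3, -8), (7, 8), (0, 9), (-5, 9), (-9, -6)]

Graham scan procedure:
  1. Find the pivot p₀ = point with lowest y (tie → lowest x): (-3, -8).
  2. Sort the remaining points by polar angle around p₀.
  3. Walk through sorted points, maintaining a stack; pop the top while the last three entries make a non-left turn (cross product ≤ 0).
  4. Final stack is the convex hull in CCW order: (-3, -8), (7, 8), (0, 9), (-5, 9), (-9, -6).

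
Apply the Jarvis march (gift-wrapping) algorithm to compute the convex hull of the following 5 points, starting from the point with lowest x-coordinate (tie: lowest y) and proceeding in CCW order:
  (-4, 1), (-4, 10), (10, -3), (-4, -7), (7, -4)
Hull (CCW) = [(-4, -7), (7, -4), (10, -3), (-4, 10)]

Jarvis march: at each step, from the current hull vertex p, select the next vertex q as the point such that every other point lies strictly to the left of (or on) the directed line p → q. (Equivalently: for every other point r, the cross product (q − p) × (r − p) ≥ 0.)
Starting point (lowest x, tie lowest y): (-4, -7). Wrap until returning to start. Resulting hull: (-4, -7), (7, -4), (10, -3), (-4, 10).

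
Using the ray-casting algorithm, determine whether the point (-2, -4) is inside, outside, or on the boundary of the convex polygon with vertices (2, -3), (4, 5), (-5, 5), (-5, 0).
The point (-2, -4) lies strictly outside the polygon

Cast a horizontal ray to the right from the query point and count how many polygon edges it crosses (each edge strictly once or zero times, handled with the usual half-open convention). 
Parity of crossings → even ⇒ outside.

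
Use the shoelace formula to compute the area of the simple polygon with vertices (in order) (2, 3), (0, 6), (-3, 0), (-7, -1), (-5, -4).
Area = 49/2

Shoelace formula: Area = (1/2) |Σ_i (x_i · y_{i+1} − x_{i+1} · y_i)| (indices mod n). Compute each cross term:
  (2)(6) − (0)(3) = 12
  (0)(0) − (-3)(6) = 18
  (-3)(-1) − (-7)(0) = 3
  (-7)(-4) − (-5)(-1) = 23
  (-5)(3) − (2)(-4) = -7
Sum = 49, so (signed) Area = 49/2 = 49/2, |Area| = 49/2.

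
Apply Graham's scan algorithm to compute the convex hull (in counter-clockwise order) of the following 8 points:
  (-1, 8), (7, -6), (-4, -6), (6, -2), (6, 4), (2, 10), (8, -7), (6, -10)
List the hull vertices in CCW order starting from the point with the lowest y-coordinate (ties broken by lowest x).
Hull (CCW) = [(6, -10), (8, -7), (6, 4), (2, 10), (-1, 8), (-4, -6)]

Graham scan procedure:
  1. Find the pivot p₀ = point with lowest y (tie → lowest x): (6, -10).
  2. Sort the remaining points by polar angle around p₀.
  3. Walk through sorted points, maintaining a stack; pop the top while the last three entries make a non-left turn (cross product ≤ 0).
  4. Final stack is the convex hull in CCW order: (6, -10), (8, -7), (6, 4), (2, 10), (-1, 8), (-4, -6).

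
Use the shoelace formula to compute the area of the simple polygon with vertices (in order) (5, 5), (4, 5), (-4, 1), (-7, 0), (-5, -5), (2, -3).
Area = 121/2

Shoelace formula: Area = (1/2) |Σ_i (x_i · y_{i+1} − x_{i+1} · y_i)| (indices mod n). Compute each cross term:
  (5)(5) − (4)(5) = 5
  (4)(1) − (-4)(5) = 24
  (-4)(0) − (-7)(1) = 7
  (-7)(-5) − (-5)(0) = 35
  (-5)(-3) − (2)(-5) = 25
  (2)(5) − (5)(-3) = 25
Sum = 121, so (signed) Area = 121/2 = 121/2, |Area| = 121/2.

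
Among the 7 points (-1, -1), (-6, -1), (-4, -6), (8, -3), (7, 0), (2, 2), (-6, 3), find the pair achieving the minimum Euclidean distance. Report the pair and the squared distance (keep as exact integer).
Pair = ((8, -3), (7, 0)); squared distance = 10

Compute all C(7, 2) = 21 pairwise squared distances (x_i − x_j)² + (y_i − y_j)². The minimum is 10, attained by the pair ((8, -3), (7, 0)).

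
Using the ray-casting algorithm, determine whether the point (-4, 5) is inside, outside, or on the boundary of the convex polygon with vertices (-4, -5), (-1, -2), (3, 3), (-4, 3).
The point (-4, 5) lies strictly outside the polygon

Cast a horizontal ray to the right from the query point and count how many polygon edges it crosses (each edge strictly once or zero times, handled with the usual half-open convention). 
Parity of crossings → even ⇒ outside.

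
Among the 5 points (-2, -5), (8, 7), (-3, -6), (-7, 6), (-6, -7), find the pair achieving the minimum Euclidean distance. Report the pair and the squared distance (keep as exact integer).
Pair = ((-2, -5), (-3, -6)); squared distance = 2

Compute all C(5, 2) = 10 pairwise squared distances (x_i − x_j)² + (y_i − y_j)². The minimum is 2, attained by the pair ((-2, -5), (-3, -6)).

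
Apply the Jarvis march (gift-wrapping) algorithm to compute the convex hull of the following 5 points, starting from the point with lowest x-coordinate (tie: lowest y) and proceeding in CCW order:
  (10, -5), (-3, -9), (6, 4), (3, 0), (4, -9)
Hull (CCW) = [(-3, -9), (4, -9), (10, -5), (6, 4), (3, 0)]

Jarvis march: at each step, from the current hull vertex p, select the next vertex q as the point such that every other point lies strictly to the left of (or on) the directed line p → q. (Equivalently: for every other point r, the cross product (q − p) × (r − p) ≥ 0.)
Starting point (lowest x, tie lowest y): (-3, -9). Wrap until returning to start. Resulting hull: (-3, -9), (4, -9), (10, -5), (6, 4), (3, 0).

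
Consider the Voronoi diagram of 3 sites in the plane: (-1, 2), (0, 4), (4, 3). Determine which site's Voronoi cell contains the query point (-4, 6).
Nearest site = (0, 4)

The Voronoi cell of site s contains exactly those query points closer to s than to any other site. Compute squared distances from q = (-4, 6) to each site:
  (0 − -4)² + (4 − 6)² = 20
  (-1 − -4)² + (2 − 6)² = 25
  (4 − -4)² + (3 − 6)² = 73
Minimum is attained by (0, 4), so q lies in its Voronoi cell.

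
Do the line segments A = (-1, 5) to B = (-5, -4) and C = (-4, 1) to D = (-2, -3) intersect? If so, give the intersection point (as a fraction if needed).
Yes; intersection at (-57/17, -5/17) (t = 10/17 on AB, s = 11/34 on CD)

Parametrize AB as A + t(B − A) = (-1 + -4 t, 5 + -9 t) and CD as C + s(D − C) = (-4 + 2 s, 1 + -4 s). Solve the linear system for (t, s). Determinant = -34 ≠ 0, so a unique intersection of the containing lines exists. Solution: t = 10/17, s = 11/34 — both in [0, 1], so the segments cross. Intersection point: (-57/17, -5/17).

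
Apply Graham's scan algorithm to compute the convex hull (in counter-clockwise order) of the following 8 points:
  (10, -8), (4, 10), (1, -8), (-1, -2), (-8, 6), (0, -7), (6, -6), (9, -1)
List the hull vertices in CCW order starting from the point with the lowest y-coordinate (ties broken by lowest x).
Hull (CCW) = [(1, -8), (10, -8), (9, -1), (4, 10), (-8, 6), (0, -7)]

Graham scan procedure:
  1. Find the pivot p₀ = point with lowest y (tie → lowest x): (1, -8).
  2. Sort the remaining points by polar angle around p₀.
  3. Walk through sorted points, maintaining a stack; pop the top while the last three entries make a non-left turn (cross product ≤ 0).
  4. Final stack is the convex hull in CCW order: (1, -8), (10, -8), (9, -1), (4, 10), (-8, 6), (0, -7).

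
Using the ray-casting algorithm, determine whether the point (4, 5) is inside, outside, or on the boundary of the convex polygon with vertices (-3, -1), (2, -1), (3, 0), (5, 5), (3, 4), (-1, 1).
The point (4, 5) lies strictly outside the polygon

Cast a horizontal ray to the right from the query point and count how many polygon edges it crosses (each edge strictly once or zero times, handled with the usual half-open convention). 
Parity of crossings → even ⇒ outside.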